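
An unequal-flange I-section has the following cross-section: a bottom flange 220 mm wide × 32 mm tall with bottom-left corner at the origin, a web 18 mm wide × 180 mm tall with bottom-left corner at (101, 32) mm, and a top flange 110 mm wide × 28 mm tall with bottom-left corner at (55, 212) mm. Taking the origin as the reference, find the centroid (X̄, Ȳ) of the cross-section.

Part | A | x̄ᵢ | ȳᵢ | A·x̄ᵢ | A·ȳᵢ
bottom flange | 7040.00 | 110.00 | 16.00 | 774400.00 | 112640.00
web | 3240.00 | 110.00 | 122.00 | 356400.00 | 395280.00
top flange | 3080.00 | 110.00 | 226.00 | 338800.00 | 696080.00
Σ | 13360.00 |  |  | 1469600.00 | 1204000.00
X̄ = 1469600.00 / 13360.00 = 110.00 mm
Ȳ = 1204000.00 / 13360.00 = 90.12 mm

X̄ = 110.00 mm, Ȳ = 90.12 mm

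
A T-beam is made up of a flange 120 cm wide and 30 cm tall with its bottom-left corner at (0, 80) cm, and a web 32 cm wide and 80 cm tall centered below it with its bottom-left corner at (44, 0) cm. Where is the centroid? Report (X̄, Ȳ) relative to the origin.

web: A = 32 × 80 = 2560.00, centroid at (60.00, 40.00).
flange: A = 120 × 30 = 3600.00, centroid at (60.00, 95.00).
ΣA = 6160.00 cm²
ΣAX̄ = (2560.00)(60.00) + (3600.00)(60.00) = 369600.00 cm³
ΣAȲ = (2560.00)(40.00) + (3600.00)(95.00) = 444400.00 cm³
X̄ = 369600.00 / 6160.00 = 60.00 cm
Ȳ = 444400.00 / 6160.00 = 72.14 cm

X̄ = 60.00 cm, Ȳ = 72.14 cm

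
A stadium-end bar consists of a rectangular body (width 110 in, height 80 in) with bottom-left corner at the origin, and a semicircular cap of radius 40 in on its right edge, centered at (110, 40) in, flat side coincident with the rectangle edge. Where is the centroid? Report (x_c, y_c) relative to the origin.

rectangular body: A = 110 × 80 = 8800.00, centroid at (55.00, 40.00).
semicircular end: A = ½π·40² = 2513.27, centroid at (126.98, 40.00).
ΣA = 11313.27 in²
ΣAx_c = (8800.00)(55.00) + (2513.27)(126.98) = 803126.82 in³
ΣAy_c = (8800.00)(40.00) + (2513.27)(40.00) = 452530.96 in³
x_c = 803126.82 / 11313.27 = 70.99 in
y_c = 452530.96 / 11313.27 = 40.00 in

x_c = 70.99 in, y_c = 40.00 in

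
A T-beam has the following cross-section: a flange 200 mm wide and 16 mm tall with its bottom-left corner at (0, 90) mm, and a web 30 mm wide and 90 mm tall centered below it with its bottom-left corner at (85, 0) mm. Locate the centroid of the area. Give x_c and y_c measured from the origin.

x_c = 100.00 mm, y_c = 73.75 mm

web: A = 30 × 90 = 2700.00, centroid at (100.00, 45.00).
flange: A = 200 × 16 = 3200.00, centroid at (100.00, 98.00).
ΣA = 5900.00 mm²
ΣAx_c = (2700.00)(100.00) + (3200.00)(100.00) = 590000.00 mm³
ΣAy_c = (2700.00)(45.00) + (3200.00)(98.00) = 435100.00 mm³
x_c = 590000.00 / 5900.00 = 100.00 mm
y_c = 435100.00 / 5900.00 = 73.75 mm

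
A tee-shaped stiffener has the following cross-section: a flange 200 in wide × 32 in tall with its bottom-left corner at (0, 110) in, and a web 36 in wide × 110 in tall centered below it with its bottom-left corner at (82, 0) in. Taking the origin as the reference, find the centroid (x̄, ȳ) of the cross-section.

Part | A | x̄ᵢ | ȳᵢ | A·x̄ᵢ | A·ȳᵢ
web | 3960.00 | 100.00 | 55.00 | 396000.00 | 217800.00
flange | 6400.00 | 100.00 | 126.00 | 640000.00 | 806400.00
Σ | 10360.00 |  |  | 1036000.00 | 1024200.00
x̄ = 1036000.00 / 10360.00 = 100.00 in
ȳ = 1024200.00 / 10360.00 = 98.86 in

x̄ = 100.00 in, ȳ = 98.86 in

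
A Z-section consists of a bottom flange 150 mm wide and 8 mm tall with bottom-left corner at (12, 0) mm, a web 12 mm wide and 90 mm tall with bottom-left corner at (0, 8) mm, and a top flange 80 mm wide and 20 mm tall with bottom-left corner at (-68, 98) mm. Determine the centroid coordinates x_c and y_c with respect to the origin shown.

x_c = 17.03 mm, y_c = 60.53 mm

bottom flange: A = 150 × 8 = 1200.00, centroid at (87.00, 4.00).
web: A = 12 × 90 = 1080.00, centroid at (6.00, 53.00).
top flange: A = 80 × 20 = 1600.00, centroid at (-28.00, 108.00).
ΣA = 3880.00 mm², ΣAx_c = 66080.00 mm³, ΣAy_c = 234840.00 mm³.
x_c = 66080.00/3880.00 = 17.03 mm; y_c = 234840.00/3880.00 = 60.53 mm.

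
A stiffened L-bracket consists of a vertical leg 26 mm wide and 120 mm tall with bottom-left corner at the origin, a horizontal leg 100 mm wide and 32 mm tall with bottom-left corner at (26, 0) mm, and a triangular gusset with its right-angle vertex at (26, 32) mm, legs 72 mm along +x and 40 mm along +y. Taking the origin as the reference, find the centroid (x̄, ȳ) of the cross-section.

vertical leg: A = 26 × 120 = 3120.00, centroid at (13.00, 60.00).
horizontal leg: A = 100 × 32 = 3200.00, centroid at (76.00, 16.00).
gusset: A = ½·72·40 = 1440.00, centroid at (50.00, 45.33).
ΣA = 7760.00 mm², ΣAx̄ = 355760.00 mm³, ΣAȳ = 303680.00 mm³.
x̄ = 355760.00/7760.00 = 45.85 mm; ȳ = 303680.00/7760.00 = 39.13 mm.

x̄ = 45.85 mm, ȳ = 39.13 mm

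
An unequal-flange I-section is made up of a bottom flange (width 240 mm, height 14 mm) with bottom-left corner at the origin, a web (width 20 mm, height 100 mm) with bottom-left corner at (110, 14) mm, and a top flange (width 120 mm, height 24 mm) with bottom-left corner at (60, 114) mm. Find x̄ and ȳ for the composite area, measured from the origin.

x̄ = 120.00 mm, ȳ = 62.43 mm

bottom flange: A = 240 × 14 = 3360.00, centroid at (120.00, 7.00).
web: A = 20 × 100 = 2000.00, centroid at (120.00, 64.00).
top flange: A = 120 × 24 = 2880.00, centroid at (120.00, 126.00).
ΣA = 8240.00 mm², ΣAx̄ = 988800.00 mm³, ΣAȳ = 514400.00 mm³.
x̄ = 988800.00/8240.00 = 120.00 mm; ȳ = 514400.00/8240.00 = 62.43 mm.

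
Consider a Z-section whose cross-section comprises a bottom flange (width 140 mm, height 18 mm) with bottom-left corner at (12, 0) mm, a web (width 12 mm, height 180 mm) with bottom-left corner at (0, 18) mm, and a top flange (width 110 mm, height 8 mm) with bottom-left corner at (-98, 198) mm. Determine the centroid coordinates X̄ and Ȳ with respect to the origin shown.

X̄ = 32.69 mm, Ȳ = 78.01 mm

Part | A | x̄ᵢ | ȳᵢ | A·x̄ᵢ | A·ȳᵢ
bottom flange | 2520.00 | 82.00 | 9.00 | 206640.00 | 22680.00
web | 2160.00 | 6.00 | 108.00 | 12960.00 | 233280.00
top flange | 880.00 | -43.00 | 202.00 | -37840.00 | 177760.00
Σ | 5560.00 |  |  | 181760.00 | 433720.00
X̄ = 181760.00 / 5560.00 = 32.69 mm
Ȳ = 433720.00 / 5560.00 = 78.01 mm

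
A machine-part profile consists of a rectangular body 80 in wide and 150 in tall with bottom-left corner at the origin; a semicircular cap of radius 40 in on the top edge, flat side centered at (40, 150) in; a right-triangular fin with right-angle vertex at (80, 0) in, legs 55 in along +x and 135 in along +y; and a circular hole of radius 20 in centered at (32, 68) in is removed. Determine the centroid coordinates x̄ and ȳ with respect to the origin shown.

rectangular body: A = 80 × 150 = 12000.00, centroid at (40.00, 75.00).
semicircular top: A = ½π·40² = 2513.27, centroid at (40.00, 166.98).
triangular fin: A = ½·55·135 = 3712.50, centroid at (98.33, 45.00).
hole: A = −π·20² = -1256.64, centroid at (32.00, 68.00).
ΣA = 16969.14 in², ΣAx̄ = 905381.08 in³, ΣAȳ = 1401268.96 in³.
x̄ = 905381.08/16969.14 = 53.35 in; ȳ = 1401268.96/16969.14 = 82.58 in.

x̄ = 53.35 in, ȳ = 82.58 in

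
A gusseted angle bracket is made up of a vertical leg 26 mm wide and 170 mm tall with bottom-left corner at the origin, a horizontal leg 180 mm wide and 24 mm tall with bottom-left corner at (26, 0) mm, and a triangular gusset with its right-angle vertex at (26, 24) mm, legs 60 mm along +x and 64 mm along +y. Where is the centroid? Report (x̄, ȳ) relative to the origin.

x̄ = 60.68 mm, ȳ = 48.27 mm

vertical leg: A = 26 × 170 = 4420.00, centroid at (13.00, 85.00).
horizontal leg: A = 180 × 24 = 4320.00, centroid at (116.00, 12.00).
gusset: A = ½·60·64 = 1920.00, centroid at (46.00, 45.33).
ΣA = 10660.00 mm², ΣAx̄ = 646900.00 mm³, ΣAȳ = 514580.00 mm³.
x̄ = 646900.00/10660.00 = 60.68 mm; ȳ = 514580.00/10660.00 = 48.27 mm.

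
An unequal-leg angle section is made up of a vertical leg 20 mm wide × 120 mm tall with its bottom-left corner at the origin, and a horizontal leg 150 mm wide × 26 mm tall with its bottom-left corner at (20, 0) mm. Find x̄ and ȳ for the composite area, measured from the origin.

x̄ = 62.62 mm, ȳ = 30.90 mm

vertical leg: A = 20 × 120 = 2400.00, centroid at (10.00, 60.00).
horizontal leg: A = 150 × 26 = 3900.00, centroid at (95.00, 13.00).
ΣA = 6300.00 mm²
ΣAx̄ = (2400.00)(10.00) + (3900.00)(95.00) = 394500.00 mm³
ΣAȳ = (2400.00)(60.00) + (3900.00)(13.00) = 194700.00 mm³
x̄ = 394500.00 / 6300.00 = 62.62 mm
ȳ = 194700.00 / 6300.00 = 30.90 mm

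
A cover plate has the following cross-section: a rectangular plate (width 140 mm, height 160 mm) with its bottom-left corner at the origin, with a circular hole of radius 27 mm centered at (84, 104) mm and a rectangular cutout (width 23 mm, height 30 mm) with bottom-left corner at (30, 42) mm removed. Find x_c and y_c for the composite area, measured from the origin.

plate: A = 140 × 160 = 22400.00, centroid at (70.00, 80.00).
hole 1: A = −π·27² = -2290.22, centroid at (84.00, 104.00).
hole 2: A = −(23 × 30) = -690.00, centroid at (41.50, 57.00).
ΣA = 19419.78 mm², ΣAx_c = 1346986.43 mm³, ΣAy_c = 1514487.01 mm³.
x_c = 1346986.43/19419.78 = 69.36 mm; y_c = 1514487.01/19419.78 = 77.99 mm.

x_c = 69.36 mm, y_c = 77.99 mm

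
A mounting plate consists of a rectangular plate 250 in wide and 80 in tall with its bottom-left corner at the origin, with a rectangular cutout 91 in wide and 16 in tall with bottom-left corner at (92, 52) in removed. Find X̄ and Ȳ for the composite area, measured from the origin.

X̄ = 124.02 in, Ȳ = 38.43 in

plate: A = 250 × 80 = 20000.00, centroid at (125.00, 40.00).
hole: A = −(91 × 16) = -1456.00, centroid at (137.50, 60.00).
ΣA = 18544.00 in²
ΣAX̄ = (20000.00)(125.00) + (-1456.00)(137.50) = 2299800.00 in³
ΣAȲ = (20000.00)(40.00) + (-1456.00)(60.00) = 712640.00 in³
X̄ = 2299800.00 / 18544.00 = 124.02 in
Ȳ = 712640.00 / 18544.00 = 38.43 in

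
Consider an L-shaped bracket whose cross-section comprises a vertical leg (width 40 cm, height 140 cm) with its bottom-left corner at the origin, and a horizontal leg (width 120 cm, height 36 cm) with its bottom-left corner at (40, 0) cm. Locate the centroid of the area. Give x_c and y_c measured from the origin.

Part | A | x̄ᵢ | ȳᵢ | A·x̄ᵢ | A·ȳᵢ
vertical leg | 5600.00 | 20.00 | 70.00 | 112000.00 | 392000.00
horizontal leg | 4320.00 | 100.00 | 18.00 | 432000.00 | 77760.00
Σ | 9920.00 |  |  | 544000.00 | 469760.00
x_c = 544000.00 / 9920.00 = 54.84 cm
y_c = 469760.00 / 9920.00 = 47.35 cm

x_c = 54.84 cm, y_c = 47.35 cm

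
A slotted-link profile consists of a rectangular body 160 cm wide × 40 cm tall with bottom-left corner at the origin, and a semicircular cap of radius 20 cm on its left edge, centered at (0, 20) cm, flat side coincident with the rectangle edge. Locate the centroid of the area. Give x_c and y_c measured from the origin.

x_c = 72.09 cm, y_c = 20.00 cm

rectangular body: A = 160 × 40 = 6400.00, centroid at (80.00, 20.00).
semicircular end: A = ½π·20² = 628.32, centroid at (-8.49, 20.00).
ΣA = 7028.32 cm², ΣAx_c = 506666.67 cm³, ΣAy_c = 140566.37 cm³.
x_c = 506666.67/7028.32 = 72.09 cm; y_c = 140566.37/7028.32 = 20.00 cm.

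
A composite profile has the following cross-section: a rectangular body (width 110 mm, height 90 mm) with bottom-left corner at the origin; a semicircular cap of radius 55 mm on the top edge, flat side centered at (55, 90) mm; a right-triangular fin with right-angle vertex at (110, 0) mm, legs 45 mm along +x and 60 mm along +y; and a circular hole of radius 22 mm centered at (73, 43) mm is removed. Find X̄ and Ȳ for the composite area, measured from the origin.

X̄ = 59.64 mm, Ȳ = 65.30 mm

rectangular body: A = 110 × 90 = 9900.00, centroid at (55.00, 45.00).
semicircular top: A = ½π·55² = 4751.66, centroid at (55.00, 113.34).
triangular fin: A = ½·45·60 = 1350.00, centroid at (125.00, 20.00).
hole: A = −π·22² = -1520.53, centroid at (73.00, 43.00).
ΣA = 14481.13 mm², ΣAX̄ = 863592.49 mm³, ΣAȲ = 945683.14 mm³.
X̄ = 863592.49/14481.13 = 59.64 mm; Ȳ = 945683.14/14481.13 = 65.30 mm.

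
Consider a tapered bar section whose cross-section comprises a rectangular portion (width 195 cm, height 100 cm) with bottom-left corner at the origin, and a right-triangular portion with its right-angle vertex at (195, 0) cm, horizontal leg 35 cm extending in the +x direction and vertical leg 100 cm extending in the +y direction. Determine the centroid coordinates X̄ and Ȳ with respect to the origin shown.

X̄ = 106.49 cm, Ȳ = 48.63 cm

rectangular portion: A = 195 × 100 = 19500.00, centroid at (97.50, 50.00).
triangular portion: A = ½·35·100 = 1750.00, centroid at (206.67, 33.33).
ΣA = 21250.00 cm²
ΣAX̄ = (19500.00)(97.50) + (1750.00)(206.67) = 2262916.67 cm³
ΣAȲ = (19500.00)(50.00) + (1750.00)(33.33) = 1033333.33 cm³
X̄ = 2262916.67 / 21250.00 = 106.49 cm
Ȳ = 1033333.33 / 21250.00 = 48.63 cm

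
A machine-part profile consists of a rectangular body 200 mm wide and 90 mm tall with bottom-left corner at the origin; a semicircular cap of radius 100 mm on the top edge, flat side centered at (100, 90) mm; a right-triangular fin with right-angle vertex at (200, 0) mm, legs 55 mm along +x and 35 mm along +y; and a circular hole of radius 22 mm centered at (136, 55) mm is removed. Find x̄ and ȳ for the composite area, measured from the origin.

x̄ = 101.78 mm, ȳ = 85.01 mm

rectangular body: A = 200 × 90 = 18000.00, centroid at (100.00, 45.00).
semicircular top: A = ½π·100² = 15707.96, centroid at (100.00, 132.44).
triangular fin: A = ½·55·35 = 962.50, centroid at (218.33, 11.67).
hole: A = −π·22² = -1520.53, centroid at (136.00, 55.00).
ΣA = 33149.93 mm², ΣAx̄ = 3374149.97 mm³, ΣAȳ = 2817983.33 mm³.
x̄ = 3374149.97/33149.93 = 101.78 mm; ȳ = 2817983.33/33149.93 = 85.01 mm.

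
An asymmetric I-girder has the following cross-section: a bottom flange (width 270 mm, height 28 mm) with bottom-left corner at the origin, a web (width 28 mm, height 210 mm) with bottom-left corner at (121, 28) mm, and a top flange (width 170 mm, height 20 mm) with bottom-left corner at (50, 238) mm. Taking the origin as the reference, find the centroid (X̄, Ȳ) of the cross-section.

X̄ = 135.00 mm, Ȳ = 102.80 mm

Part | A | x̄ᵢ | ȳᵢ | A·x̄ᵢ | A·ȳᵢ
bottom flange | 7560.00 | 135.00 | 14.00 | 1020600.00 | 105840.00
web | 5880.00 | 135.00 | 133.00 | 793800.00 | 782040.00
top flange | 3400.00 | 135.00 | 248.00 | 459000.00 | 843200.00
Σ | 16840.00 |  |  | 2273400.00 | 1731080.00
X̄ = 2273400.00 / 16840.00 = 135.00 mm
Ȳ = 1731080.00 / 16840.00 = 102.80 mm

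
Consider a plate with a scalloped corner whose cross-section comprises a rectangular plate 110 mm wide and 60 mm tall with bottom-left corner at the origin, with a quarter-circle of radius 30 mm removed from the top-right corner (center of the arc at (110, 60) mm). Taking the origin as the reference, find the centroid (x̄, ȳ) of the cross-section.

x̄ = 49.93 mm, ȳ = 27.93 mm

Part | A | x̄ᵢ | ȳᵢ | A·x̄ᵢ | A·ȳᵢ
plate | 6600.00 | 55.00 | 30.00 | 363000.00 | 198000.00
removed quarter-circle | -706.86 | 97.27 | 47.27 | -68754.42 | -33411.50
Σ | 5893.14 |  |  | 294245.58 | 164588.50
x̄ = 294245.58 / 5893.14 = 49.93 mm
ȳ = 164588.50 / 5893.14 = 27.93 mm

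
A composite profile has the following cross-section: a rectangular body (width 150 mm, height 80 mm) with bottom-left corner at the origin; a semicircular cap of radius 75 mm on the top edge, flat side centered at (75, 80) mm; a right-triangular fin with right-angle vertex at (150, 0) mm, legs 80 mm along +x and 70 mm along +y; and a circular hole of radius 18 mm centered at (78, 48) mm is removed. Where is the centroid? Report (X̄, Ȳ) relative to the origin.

X̄ = 87.45 mm, Ȳ = 65.64 mm

Part | A | x̄ᵢ | ȳᵢ | A·x̄ᵢ | A·ȳᵢ
rectangular body | 12000.00 | 75.00 | 40.00 | 900000.00 | 480000.00
semicircular top | 8835.73 | 75.00 | 111.83 | 662679.70 | 988108.35
triangular fin | 2800.00 | 176.67 | 23.33 | 494666.67 | 65333.33
hole | -1017.88 | 78.00 | 48.00 | -79394.33 | -48858.05
Σ | 22617.85 |  |  | 1977952.04 | 1484583.63
X̄ = 1977952.04 / 22617.85 = 87.45 mm
Ȳ = 1484583.63 / 22617.85 = 65.64 mm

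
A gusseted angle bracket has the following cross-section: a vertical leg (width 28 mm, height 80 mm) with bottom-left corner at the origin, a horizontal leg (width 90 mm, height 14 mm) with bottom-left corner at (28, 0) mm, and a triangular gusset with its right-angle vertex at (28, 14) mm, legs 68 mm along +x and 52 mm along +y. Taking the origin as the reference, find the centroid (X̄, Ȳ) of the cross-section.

vertical leg: A = 28 × 80 = 2240.00, centroid at (14.00, 40.00).
horizontal leg: A = 90 × 14 = 1260.00, centroid at (73.00, 7.00).
gusset: A = ½·68·52 = 1768.00, centroid at (50.67, 31.33).
ΣA = 5268.00 mm², ΣAX̄ = 212918.67 mm³, ΣAȲ = 153817.33 mm³.
X̄ = 212918.67/5268.00 = 40.42 mm; Ȳ = 153817.33/5268.00 = 29.20 mm.

X̄ = 40.42 mm, Ȳ = 29.20 mm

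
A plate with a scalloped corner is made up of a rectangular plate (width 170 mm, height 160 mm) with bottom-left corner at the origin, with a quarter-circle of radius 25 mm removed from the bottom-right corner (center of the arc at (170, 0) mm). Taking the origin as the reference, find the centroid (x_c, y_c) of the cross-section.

plate: A = 170 × 160 = 27200.00, centroid at (85.00, 80.00).
removed quarter-circle: A = −¼π·25² = -490.87, centroid at (159.39, 10.61).
ΣA = 26709.13 mm², ΣAx_c = 2233759.78 mm³, ΣAy_c = 2170791.67 mm³.
x_c = 2233759.78/26709.13 = 83.63 mm; y_c = 2170791.67/26709.13 = 81.28 mm.

x_c = 83.63 mm, y_c = 81.28 mm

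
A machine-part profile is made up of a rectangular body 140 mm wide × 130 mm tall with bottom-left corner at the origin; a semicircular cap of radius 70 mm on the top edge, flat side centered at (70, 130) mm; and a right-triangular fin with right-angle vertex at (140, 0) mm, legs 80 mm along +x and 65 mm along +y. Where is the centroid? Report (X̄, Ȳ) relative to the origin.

Part | A | x̄ᵢ | ȳᵢ | A·x̄ᵢ | A·ȳᵢ
rectangular body | 18200.00 | 70.00 | 65.00 | 1274000.00 | 1183000.00
semicircular top | 7696.90 | 70.00 | 159.71 | 538783.14 | 1229263.93
triangular fin | 2600.00 | 166.67 | 21.67 | 433333.33 | 56333.33
Σ | 28496.90 |  |  | 2246116.47 | 2468597.26
X̄ = 2246116.47 / 28496.90 = 78.82 mm
Ȳ = 2468597.26 / 28496.90 = 86.63 mm

X̄ = 78.82 mm, Ȳ = 86.63 mm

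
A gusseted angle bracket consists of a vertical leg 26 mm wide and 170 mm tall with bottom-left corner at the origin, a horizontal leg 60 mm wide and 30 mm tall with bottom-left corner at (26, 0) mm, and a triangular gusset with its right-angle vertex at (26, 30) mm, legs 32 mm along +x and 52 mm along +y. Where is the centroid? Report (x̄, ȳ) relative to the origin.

vertical leg: A = 26 × 170 = 4420.00, centroid at (13.00, 85.00).
horizontal leg: A = 60 × 30 = 1800.00, centroid at (56.00, 15.00).
gusset: A = ½·32·52 = 832.00, centroid at (36.67, 47.33).
ΣA = 7052.00 mm²
ΣAx̄ = (4420.00)(13.00) + (1800.00)(56.00) + (832.00)(36.67) = 188766.67 mm³
ΣAȳ = (4420.00)(85.00) + (1800.00)(15.00) + (832.00)(47.33) = 442081.33 mm³
x̄ = 188766.67 / 7052.00 = 26.77 mm
ȳ = 442081.33 / 7052.00 = 62.69 mm

x̄ = 26.77 mm, ȳ = 62.69 mm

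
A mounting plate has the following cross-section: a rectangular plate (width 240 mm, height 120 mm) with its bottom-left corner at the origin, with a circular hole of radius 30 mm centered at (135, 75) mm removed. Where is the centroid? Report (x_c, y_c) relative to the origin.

plate: A = 240 × 120 = 28800.00, centroid at (120.00, 60.00).
hole: A = −π·30² = -2827.43, centroid at (135.00, 75.00).
ΣA = 25972.57 mm²
ΣAx_c = (28800.00)(120.00) + (-2827.43)(135.00) = 3074296.49 mm³
ΣAy_c = (28800.00)(60.00) + (-2827.43)(75.00) = 1515942.50 mm³
x_c = 3074296.49 / 25972.57 = 118.37 mm
y_c = 1515942.50 / 25972.57 = 58.37 mm

x_c = 118.37 mm, y_c = 58.37 mm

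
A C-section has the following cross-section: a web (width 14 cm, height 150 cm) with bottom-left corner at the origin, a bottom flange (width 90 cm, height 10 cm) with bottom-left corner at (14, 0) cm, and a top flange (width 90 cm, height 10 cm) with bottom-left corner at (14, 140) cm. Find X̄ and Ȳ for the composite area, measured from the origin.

X̄ = 31.00 cm, Ȳ = 75.00 cm

Part | A | x̄ᵢ | ȳᵢ | A·x̄ᵢ | A·ȳᵢ
web | 2100.00 | 7.00 | 75.00 | 14700.00 | 157500.00
bottom flange | 900.00 | 59.00 | 5.00 | 53100.00 | 4500.00
top flange | 900.00 | 59.00 | 145.00 | 53100.00 | 130500.00
Σ | 3900.00 |  |  | 120900.00 | 292500.00
X̄ = 120900.00 / 3900.00 = 31.00 cm
Ȳ = 292500.00 / 3900.00 = 75.00 cm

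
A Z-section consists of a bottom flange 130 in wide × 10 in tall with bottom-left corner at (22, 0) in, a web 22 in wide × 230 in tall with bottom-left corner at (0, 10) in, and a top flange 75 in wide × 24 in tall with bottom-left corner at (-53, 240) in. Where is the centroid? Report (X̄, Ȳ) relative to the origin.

bottom flange: A = 130 × 10 = 1300.00, centroid at (87.00, 5.00).
web: A = 22 × 230 = 5060.00, centroid at (11.00, 125.00).
top flange: A = 75 × 24 = 1800.00, centroid at (-15.50, 252.00).
ΣA = 8160.00 in², ΣAX̄ = 140860.00 in³, ΣAȲ = 1092600.00 in³.
X̄ = 140860.00/8160.00 = 17.26 in; Ȳ = 1092600.00/8160.00 = 133.90 in.

X̄ = 17.26 in, Ȳ = 133.90 in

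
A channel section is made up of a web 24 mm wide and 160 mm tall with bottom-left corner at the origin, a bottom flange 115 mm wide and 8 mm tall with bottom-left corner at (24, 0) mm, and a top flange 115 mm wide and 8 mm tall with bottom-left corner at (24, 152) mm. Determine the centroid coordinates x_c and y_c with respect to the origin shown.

Part | A | x̄ᵢ | ȳᵢ | A·x̄ᵢ | A·ȳᵢ
web | 3840.00 | 12.00 | 80.00 | 46080.00 | 307200.00
bottom flange | 920.00 | 81.50 | 4.00 | 74980.00 | 3680.00
top flange | 920.00 | 81.50 | 156.00 | 74980.00 | 143520.00
Σ | 5680.00 |  |  | 196040.00 | 454400.00
x_c = 196040.00 / 5680.00 = 34.51 mm
y_c = 454400.00 / 5680.00 = 80.00 mm

x_c = 34.51 mm, y_c = 80.00 mm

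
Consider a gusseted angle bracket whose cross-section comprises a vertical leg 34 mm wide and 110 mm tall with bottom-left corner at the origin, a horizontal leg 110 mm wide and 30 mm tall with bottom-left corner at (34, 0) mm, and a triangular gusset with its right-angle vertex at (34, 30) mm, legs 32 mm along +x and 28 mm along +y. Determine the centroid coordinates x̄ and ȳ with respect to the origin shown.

Part | A | x̄ᵢ | ȳᵢ | A·x̄ᵢ | A·ȳᵢ
vertical leg | 3740.00 | 17.00 | 55.00 | 63580.00 | 205700.00
horizontal leg | 3300.00 | 89.00 | 15.00 | 293700.00 | 49500.00
gusset | 448.00 | 44.67 | 39.33 | 20010.67 | 17621.33
Σ | 7488.00 |  |  | 377290.67 | 272821.33
x̄ = 377290.67 / 7488.00 = 50.39 mm
ȳ = 272821.33 / 7488.00 = 36.43 mm

x̄ = 50.39 mm, ȳ = 36.43 mm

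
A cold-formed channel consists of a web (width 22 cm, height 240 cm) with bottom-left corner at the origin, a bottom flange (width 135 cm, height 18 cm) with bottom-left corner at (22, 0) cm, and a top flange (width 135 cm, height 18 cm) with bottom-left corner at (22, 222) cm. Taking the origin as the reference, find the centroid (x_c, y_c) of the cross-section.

web: A = 22 × 240 = 5280.00, centroid at (11.00, 120.00).
bottom flange: A = 135 × 18 = 2430.00, centroid at (89.50, 9.00).
top flange: A = 135 × 18 = 2430.00, centroid at (89.50, 231.00).
ΣA = 10140.00 cm²
ΣAx_c = (5280.00)(11.00) + (2430.00)(89.50) + (2430.00)(89.50) = 493050.00 cm³
ΣAy_c = (5280.00)(120.00) + (2430.00)(9.00) + (2430.00)(231.00) = 1216800.00 cm³
x_c = 493050.00 / 10140.00 = 48.62 cm
y_c = 1216800.00 / 10140.00 = 120.00 cm

x_c = 48.62 cm, y_c = 120.00 cm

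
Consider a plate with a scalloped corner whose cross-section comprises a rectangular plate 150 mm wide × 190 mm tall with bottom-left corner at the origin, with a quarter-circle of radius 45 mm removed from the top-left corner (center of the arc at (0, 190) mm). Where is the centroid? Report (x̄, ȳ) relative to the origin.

x̄ = 78.30 mm, ȳ = 90.51 mm

Part | A | x̄ᵢ | ȳᵢ | A·x̄ᵢ | A·ȳᵢ
plate | 28500.00 | 75.00 | 95.00 | 2137500.00 | 2707500.00
removed quarter-circle | -1590.43 | 19.10 | 170.90 | -30375.00 | -271806.94
Σ | 26909.57 |  |  | 2107125.00 | 2435693.06
x̄ = 2107125.00 / 26909.57 = 78.30 mm
ȳ = 2435693.06 / 26909.57 = 90.51 mm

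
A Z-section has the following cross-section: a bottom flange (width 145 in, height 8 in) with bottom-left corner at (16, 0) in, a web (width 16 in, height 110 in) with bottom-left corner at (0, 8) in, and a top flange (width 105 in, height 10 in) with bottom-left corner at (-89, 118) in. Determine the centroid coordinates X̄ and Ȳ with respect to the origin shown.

X̄ = 19.75 in, Ȳ = 61.63 in

bottom flange: A = 145 × 8 = 1160.00, centroid at (88.50, 4.00).
web: A = 16 × 110 = 1760.00, centroid at (8.00, 63.00).
top flange: A = 105 × 10 = 1050.00, centroid at (-36.50, 123.00).
ΣA = 3970.00 in², ΣAX̄ = 78415.00 in³, ΣAȲ = 244670.00 in³.
X̄ = 78415.00/3970.00 = 19.75 in; Ȳ = 244670.00/3970.00 = 61.63 in.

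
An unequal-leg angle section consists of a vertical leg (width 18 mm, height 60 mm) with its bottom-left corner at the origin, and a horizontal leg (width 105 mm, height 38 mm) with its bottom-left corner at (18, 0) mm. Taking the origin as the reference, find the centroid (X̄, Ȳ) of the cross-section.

X̄ = 57.40 mm, Ȳ = 21.34 mm

vertical leg: A = 18 × 60 = 1080.00, centroid at (9.00, 30.00).
horizontal leg: A = 105 × 38 = 3990.00, centroid at (70.50, 19.00).
ΣA = 5070.00 mm²
ΣAX̄ = (1080.00)(9.00) + (3990.00)(70.50) = 291015.00 mm³
ΣAȲ = (1080.00)(30.00) + (3990.00)(19.00) = 108210.00 mm³
X̄ = 291015.00 / 5070.00 = 57.40 mm
Ȳ = 108210.00 / 5070.00 = 21.34 mm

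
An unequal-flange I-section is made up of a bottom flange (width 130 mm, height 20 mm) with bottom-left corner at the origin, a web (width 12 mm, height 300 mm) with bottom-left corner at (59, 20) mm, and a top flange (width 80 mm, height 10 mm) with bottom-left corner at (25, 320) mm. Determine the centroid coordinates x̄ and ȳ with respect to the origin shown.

x̄ = 65.00 mm, ȳ = 128.29 mm

bottom flange: A = 130 × 20 = 2600.00, centroid at (65.00, 10.00).
web: A = 12 × 300 = 3600.00, centroid at (65.00, 170.00).
top flange: A = 80 × 10 = 800.00, centroid at (65.00, 325.00).
ΣA = 7000.00 mm²
ΣAx̄ = (2600.00)(65.00) + (3600.00)(65.00) + (800.00)(65.00) = 455000.00 mm³
ΣAȳ = (2600.00)(10.00) + (3600.00)(170.00) + (800.00)(325.00) = 898000.00 mm³
x̄ = 455000.00 / 7000.00 = 65.00 mm
ȳ = 898000.00 / 7000.00 = 128.29 mm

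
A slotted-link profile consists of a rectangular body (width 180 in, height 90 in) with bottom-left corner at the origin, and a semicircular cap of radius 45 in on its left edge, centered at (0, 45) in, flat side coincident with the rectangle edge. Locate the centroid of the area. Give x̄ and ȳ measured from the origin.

rectangular body: A = 180 × 90 = 16200.00, centroid at (90.00, 45.00).
semicircular end: A = ½π·45² = 3180.86, centroid at (-19.10, 45.00).
ΣA = 19380.86 in²
ΣAx̄ = (16200.00)(90.00) + (3180.86)(-19.10) = 1397250.00 in³
ΣAȳ = (16200.00)(45.00) + (3180.86)(45.00) = 872138.82 in³
x̄ = 1397250.00 / 19380.86 = 72.09 in
ȳ = 872138.82 / 19380.86 = 45.00 in

x̄ = 72.09 in, ȳ = 45.00 in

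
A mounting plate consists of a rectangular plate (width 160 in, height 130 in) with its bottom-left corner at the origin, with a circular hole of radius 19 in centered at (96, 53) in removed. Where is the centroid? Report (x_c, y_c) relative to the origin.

Part | A | x̄ᵢ | ȳᵢ | A·x̄ᵢ | A·ȳᵢ
plate | 20800.00 | 80.00 | 65.00 | 1664000.00 | 1352000.00
hole | -1134.11 | 96.00 | 53.00 | -108875.04 | -60108.09
Σ | 19665.89 |  |  | 1555124.96 | 1291891.91
x_c = 1555124.96 / 19665.89 = 79.08 in
y_c = 1291891.91 / 19665.89 = 65.69 in

x_c = 79.08 in, y_c = 65.69 in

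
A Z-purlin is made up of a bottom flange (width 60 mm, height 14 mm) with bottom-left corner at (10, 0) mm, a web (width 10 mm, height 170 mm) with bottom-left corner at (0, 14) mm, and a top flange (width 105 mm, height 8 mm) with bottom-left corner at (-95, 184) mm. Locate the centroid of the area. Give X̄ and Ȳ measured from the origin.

X̄ = 1.89 mm, Ȳ = 98.25 mm

bottom flange: A = 60 × 14 = 840.00, centroid at (40.00, 7.00).
web: A = 10 × 170 = 1700.00, centroid at (5.00, 99.00).
top flange: A = 105 × 8 = 840.00, centroid at (-42.50, 188.00).
ΣA = 3380.00 mm², ΣAX̄ = 6400.00 mm³, ΣAȲ = 332100.00 mm³.
X̄ = 6400.00/3380.00 = 1.89 mm; Ȳ = 332100.00/3380.00 = 98.25 mm.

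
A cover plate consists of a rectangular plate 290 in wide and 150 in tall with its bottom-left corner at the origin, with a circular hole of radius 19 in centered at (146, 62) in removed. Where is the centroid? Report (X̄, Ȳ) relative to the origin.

X̄ = 144.97 in, Ȳ = 75.35 in

plate: A = 290 × 150 = 43500.00, centroid at (145.00, 75.00).
hole: A = −π·19² = -1134.11, centroid at (146.00, 62.00).
ΣA = 42365.89 in²
ΣAX̄ = (43500.00)(145.00) + (-1134.11)(146.00) = 6141919.22 in³
ΣAȲ = (43500.00)(75.00) + (-1134.11)(62.00) = 3192184.87 in³
X̄ = 6141919.22 / 42365.89 = 144.97 in
Ȳ = 3192184.87 / 42365.89 = 75.35 in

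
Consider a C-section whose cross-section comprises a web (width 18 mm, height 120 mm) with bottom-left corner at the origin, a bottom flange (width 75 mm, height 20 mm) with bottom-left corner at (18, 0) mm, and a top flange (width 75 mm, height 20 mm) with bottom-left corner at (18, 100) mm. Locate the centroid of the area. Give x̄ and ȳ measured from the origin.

x̄ = 36.03 mm, ȳ = 60.00 mm

web: A = 18 × 120 = 2160.00, centroid at (9.00, 60.00).
bottom flange: A = 75 × 20 = 1500.00, centroid at (55.50, 10.00).
top flange: A = 75 × 20 = 1500.00, centroid at (55.50, 110.00).
ΣA = 5160.00 mm², ΣAx̄ = 185940.00 mm³, ΣAȳ = 309600.00 mm³.
x̄ = 185940.00/5160.00 = 36.03 mm; ȳ = 309600.00/5160.00 = 60.00 mm.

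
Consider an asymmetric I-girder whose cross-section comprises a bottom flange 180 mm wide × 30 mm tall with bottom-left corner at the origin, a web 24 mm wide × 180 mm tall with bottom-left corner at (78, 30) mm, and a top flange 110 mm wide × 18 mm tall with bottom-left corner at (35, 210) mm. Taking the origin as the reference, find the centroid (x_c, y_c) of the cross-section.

bottom flange: A = 180 × 30 = 5400.00, centroid at (90.00, 15.00).
web: A = 24 × 180 = 4320.00, centroid at (90.00, 120.00).
top flange: A = 110 × 18 = 1980.00, centroid at (90.00, 219.00).
ΣA = 11700.00 mm²
ΣAx_c = (5400.00)(90.00) + (4320.00)(90.00) + (1980.00)(90.00) = 1053000.00 mm³
ΣAy_c = (5400.00)(15.00) + (4320.00)(120.00) + (1980.00)(219.00) = 1033020.00 mm³
x_c = 1053000.00 / 11700.00 = 90.00 mm
y_c = 1033020.00 / 11700.00 = 88.29 mm

x_c = 90.00 mm, y_c = 88.29 mm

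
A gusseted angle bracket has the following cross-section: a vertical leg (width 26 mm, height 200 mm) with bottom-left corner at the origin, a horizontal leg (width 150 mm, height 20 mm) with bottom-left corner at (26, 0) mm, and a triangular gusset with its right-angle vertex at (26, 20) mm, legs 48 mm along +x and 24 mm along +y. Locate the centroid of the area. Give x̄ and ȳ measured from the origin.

Part | A | x̄ᵢ | ȳᵢ | A·x̄ᵢ | A·ȳᵢ
vertical leg | 5200.00 | 13.00 | 100.00 | 67600.00 | 520000.00
horizontal leg | 3000.00 | 101.00 | 10.00 | 303000.00 | 30000.00
gusset | 576.00 | 42.00 | 28.00 | 24192.00 | 16128.00
Σ | 8776.00 |  |  | 394792.00 | 566128.00
x̄ = 394792.00 / 8776.00 = 44.99 mm
ȳ = 566128.00 / 8776.00 = 64.51 mm

x̄ = 44.99 mm, ȳ = 64.51 mm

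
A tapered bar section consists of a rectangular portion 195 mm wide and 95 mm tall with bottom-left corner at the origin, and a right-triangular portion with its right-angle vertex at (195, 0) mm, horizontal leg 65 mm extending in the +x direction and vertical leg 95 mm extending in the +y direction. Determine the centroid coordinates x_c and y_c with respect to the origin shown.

x_c = 114.52 mm, y_c = 45.24 mm

rectangular portion: A = 195 × 95 = 18525.00, centroid at (97.50, 47.50).
triangular portion: A = ½·65·95 = 3087.50, centroid at (216.67, 31.67).
ΣA = 21612.50 mm²
ΣAx_c = (18525.00)(97.50) + (3087.50)(216.67) = 2475145.83 mm³
ΣAy_c = (18525.00)(47.50) + (3087.50)(31.67) = 977708.33 mm³
x_c = 2475145.83 / 21612.50 = 114.52 mm
y_c = 977708.33 / 21612.50 = 45.24 mm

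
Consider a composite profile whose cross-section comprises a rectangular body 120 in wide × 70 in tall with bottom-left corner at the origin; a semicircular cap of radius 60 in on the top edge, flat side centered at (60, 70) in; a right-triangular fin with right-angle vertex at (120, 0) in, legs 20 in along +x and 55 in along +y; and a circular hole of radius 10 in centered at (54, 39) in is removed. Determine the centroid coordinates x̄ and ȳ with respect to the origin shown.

x̄ = 62.70 in, ȳ = 58.20 in

rectangular body: A = 120 × 70 = 8400.00, centroid at (60.00, 35.00).
semicircular top: A = ½π·60² = 5654.87, centroid at (60.00, 95.46).
triangular fin: A = ½·20·55 = 550.00, centroid at (126.67, 18.33).
hole: A = −π·10² = -314.16, centroid at (54.00, 39.00).
ΣA = 14290.71 in², ΣAx̄ = 895994.07 in³, ΣAȳ = 831671.80 in³.
x̄ = 895994.07/14290.71 = 62.70 in; ȳ = 831671.80/14290.71 = 58.20 in.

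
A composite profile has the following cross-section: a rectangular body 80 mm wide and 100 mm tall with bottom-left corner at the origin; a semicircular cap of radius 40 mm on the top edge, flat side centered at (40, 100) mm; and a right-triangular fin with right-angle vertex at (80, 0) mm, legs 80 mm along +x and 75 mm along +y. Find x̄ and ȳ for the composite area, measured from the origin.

x̄ = 54.80 mm, ȳ = 56.91 mm

rectangular body: A = 80 × 100 = 8000.00, centroid at (40.00, 50.00).
semicircular top: A = ½π·40² = 2513.27, centroid at (40.00, 116.98).
triangular fin: A = ½·80·75 = 3000.00, centroid at (106.67, 25.00).
ΣA = 13513.27 mm², ΣAx̄ = 740530.96 mm³, ΣAȳ = 768994.08 mm³.
x̄ = 740530.96/13513.27 = 54.80 mm; ȳ = 768994.08/13513.27 = 56.91 mm.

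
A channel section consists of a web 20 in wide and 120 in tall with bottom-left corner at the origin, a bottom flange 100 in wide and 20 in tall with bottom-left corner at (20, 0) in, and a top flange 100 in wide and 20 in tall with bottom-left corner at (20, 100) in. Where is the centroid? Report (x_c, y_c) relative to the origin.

Part | A | x̄ᵢ | ȳᵢ | A·x̄ᵢ | A·ȳᵢ
web | 2400.00 | 10.00 | 60.00 | 24000.00 | 144000.00
bottom flange | 2000.00 | 70.00 | 10.00 | 140000.00 | 20000.00
top flange | 2000.00 | 70.00 | 110.00 | 140000.00 | 220000.00
Σ | 6400.00 |  |  | 304000.00 | 384000.00
x_c = 304000.00 / 6400.00 = 47.50 in
y_c = 384000.00 / 6400.00 = 60.00 in

x_c = 47.50 in, y_c = 60.00 in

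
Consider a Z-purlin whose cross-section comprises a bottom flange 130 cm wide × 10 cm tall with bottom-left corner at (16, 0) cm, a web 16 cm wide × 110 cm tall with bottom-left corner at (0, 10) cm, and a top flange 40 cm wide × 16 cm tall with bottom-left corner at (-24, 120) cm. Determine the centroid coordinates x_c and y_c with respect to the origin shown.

x_c = 31.57 cm, y_c = 54.82 cm

bottom flange: A = 130 × 10 = 1300.00, centroid at (81.00, 5.00).
web: A = 16 × 110 = 1760.00, centroid at (8.00, 65.00).
top flange: A = 40 × 16 = 640.00, centroid at (-4.00, 128.00).
ΣA = 3700.00 cm²
ΣAx_c = (1300.00)(81.00) + (1760.00)(8.00) + (640.00)(-4.00) = 116820.00 cm³
ΣAy_c = (1300.00)(5.00) + (1760.00)(65.00) + (640.00)(128.00) = 202820.00 cm³
x_c = 116820.00 / 3700.00 = 31.57 cm
y_c = 202820.00 / 3700.00 = 54.82 cm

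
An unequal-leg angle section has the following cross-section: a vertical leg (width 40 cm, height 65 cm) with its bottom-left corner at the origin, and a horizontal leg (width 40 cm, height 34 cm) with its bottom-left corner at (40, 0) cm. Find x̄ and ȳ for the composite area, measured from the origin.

x̄ = 33.74 cm, ȳ = 27.18 cm

vertical leg: A = 40 × 65 = 2600.00, centroid at (20.00, 32.50).
horizontal leg: A = 40 × 34 = 1360.00, centroid at (60.00, 17.00).
ΣA = 3960.00 cm²
ΣAx̄ = (2600.00)(20.00) + (1360.00)(60.00) = 133600.00 cm³
ΣAȳ = (2600.00)(32.50) + (1360.00)(17.00) = 107620.00 cm³
x̄ = 133600.00 / 3960.00 = 33.74 cm
ȳ = 107620.00 / 3960.00 = 27.18 cm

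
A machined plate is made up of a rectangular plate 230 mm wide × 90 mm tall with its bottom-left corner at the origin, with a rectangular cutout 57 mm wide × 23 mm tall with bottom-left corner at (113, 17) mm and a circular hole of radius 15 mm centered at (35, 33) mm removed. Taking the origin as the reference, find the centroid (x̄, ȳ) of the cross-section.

plate: A = 230 × 90 = 20700.00, centroid at (115.00, 45.00).
hole 1: A = −(57 × 23) = -1311.00, centroid at (141.50, 28.50).
hole 2: A = −π·15² = -706.86, centroid at (35.00, 33.00).
ΣA = 18682.14 mm², ΣAx̄ = 2170253.46 mm³, ΣAȳ = 870810.17 mm³.
x̄ = 2170253.46/18682.14 = 116.17 mm; ȳ = 870810.17/18682.14 = 46.61 mm.

x̄ = 116.17 mm, ȳ = 46.61 mm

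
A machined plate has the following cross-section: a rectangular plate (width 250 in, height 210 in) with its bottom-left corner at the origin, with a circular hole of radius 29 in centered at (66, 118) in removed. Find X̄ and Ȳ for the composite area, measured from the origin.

X̄ = 128.13 in, Ȳ = 104.31 in

plate: A = 250 × 210 = 52500.00, centroid at (125.00, 105.00).
hole: A = −π·29² = -2642.08, centroid at (66.00, 118.00).
ΣA = 49857.92 in², ΣAX̄ = 6388122.76 in³, ΣAȲ = 5200734.63 in³.
X̄ = 6388122.76/49857.92 = 128.13 in; Ȳ = 5200734.63/49857.92 = 104.31 in.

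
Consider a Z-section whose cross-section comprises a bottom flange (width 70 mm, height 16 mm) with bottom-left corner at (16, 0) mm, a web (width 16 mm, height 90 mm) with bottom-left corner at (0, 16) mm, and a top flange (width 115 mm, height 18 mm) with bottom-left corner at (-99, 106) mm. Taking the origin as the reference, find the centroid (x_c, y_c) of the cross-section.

x_c = -3.73 mm, y_c = 72.32 mm

bottom flange: A = 70 × 16 = 1120.00, centroid at (51.00, 8.00).
web: A = 16 × 90 = 1440.00, centroid at (8.00, 61.00).
top flange: A = 115 × 18 = 2070.00, centroid at (-41.50, 115.00).
ΣA = 4630.00 mm², ΣAx_c = -17265.00 mm³, ΣAy_c = 334850.00 mm³.
x_c = -17265.00/4630.00 = -3.73 mm; y_c = 334850.00/4630.00 = 72.32 mm.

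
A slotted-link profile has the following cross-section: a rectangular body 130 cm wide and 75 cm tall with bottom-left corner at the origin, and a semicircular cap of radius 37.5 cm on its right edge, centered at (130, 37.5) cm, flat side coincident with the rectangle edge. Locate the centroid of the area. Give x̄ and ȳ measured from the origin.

rectangular body: A = 130 × 75 = 9750.00, centroid at (65.00, 37.50).
semicircular end: A = ½π·37.5² = 2208.93, centroid at (145.92, 37.50).
ΣA = 11958.93 cm²
ΣAx̄ = (9750.00)(65.00) + (2208.93)(145.92) = 956067.45 cm³
ΣAȳ = (9750.00)(37.50) + (2208.93)(37.50) = 448459.96 cm³
x̄ = 956067.45 / 11958.93 = 79.95 cm
ȳ = 448459.96 / 11958.93 = 37.50 cm

x̄ = 79.95 cm, ȳ = 37.50 cm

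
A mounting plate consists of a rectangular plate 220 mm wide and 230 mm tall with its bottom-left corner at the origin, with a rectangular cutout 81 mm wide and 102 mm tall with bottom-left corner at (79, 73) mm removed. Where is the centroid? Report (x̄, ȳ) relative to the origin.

plate: A = 220 × 230 = 50600.00, centroid at (110.00, 115.00).
hole: A = −(81 × 102) = -8262.00, centroid at (119.50, 124.00).
ΣA = 42338.00 mm²
ΣAx̄ = (50600.00)(110.00) + (-8262.00)(119.50) = 4578691.00 mm³
ΣAȳ = (50600.00)(115.00) + (-8262.00)(124.00) = 4794512.00 mm³
x̄ = 4578691.00 / 42338.00 = 108.15 mm
ȳ = 4794512.00 / 42338.00 = 113.24 mm

x̄ = 108.15 mm, ȳ = 113.24 mm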